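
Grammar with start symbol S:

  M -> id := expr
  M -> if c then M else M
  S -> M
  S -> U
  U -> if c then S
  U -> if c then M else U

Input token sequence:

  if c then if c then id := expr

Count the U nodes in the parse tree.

2

[S [U if c then [S [U if c then [S [M id := expr]]]]]]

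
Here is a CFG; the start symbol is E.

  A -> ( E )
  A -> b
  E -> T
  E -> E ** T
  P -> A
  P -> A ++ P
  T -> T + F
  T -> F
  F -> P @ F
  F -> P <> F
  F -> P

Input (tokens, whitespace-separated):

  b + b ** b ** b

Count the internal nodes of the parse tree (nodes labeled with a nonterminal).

19

[E [E [E [T [T [F [P [A b]]]] + [F [P [A b]]]]] ** [T [F [P [A b]]]]] ** [T [F [P [A b]]]]]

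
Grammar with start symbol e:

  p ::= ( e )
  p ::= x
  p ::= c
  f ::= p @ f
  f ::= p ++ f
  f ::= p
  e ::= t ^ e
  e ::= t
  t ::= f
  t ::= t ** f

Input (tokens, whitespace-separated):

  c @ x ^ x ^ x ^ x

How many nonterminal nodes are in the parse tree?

18

[e [t [f [p c] @ [f [p x]]]] ^ [e [t [f [p x]]] ^ [e [t [f [p x]]] ^ [e [t [f [p x]]]]]]]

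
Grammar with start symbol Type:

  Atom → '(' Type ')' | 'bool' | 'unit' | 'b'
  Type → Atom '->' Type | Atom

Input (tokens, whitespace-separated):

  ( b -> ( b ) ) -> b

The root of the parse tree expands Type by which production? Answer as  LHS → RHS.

Type → Atom '->' Type

[Type [Atom ( [Type [Atom b] -> [Type [Atom ( [Type [Atom b]] )]]] )] -> [Type [Atom b]]]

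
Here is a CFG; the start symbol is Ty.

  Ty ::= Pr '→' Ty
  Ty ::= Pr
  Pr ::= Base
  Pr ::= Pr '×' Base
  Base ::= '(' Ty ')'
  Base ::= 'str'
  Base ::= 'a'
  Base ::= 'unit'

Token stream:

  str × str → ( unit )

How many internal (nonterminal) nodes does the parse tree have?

[Ty [Pr [Pr [Base str]] × [Base str]] → [Ty [Pr [Base ( [Ty [Pr [Base unit]]] )]]]]

11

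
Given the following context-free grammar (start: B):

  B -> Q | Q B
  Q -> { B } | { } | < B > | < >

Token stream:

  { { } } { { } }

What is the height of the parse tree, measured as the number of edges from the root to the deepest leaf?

5

[B [Q { [B [Q { }]] }] [B [Q { [B [Q { }]] }]]]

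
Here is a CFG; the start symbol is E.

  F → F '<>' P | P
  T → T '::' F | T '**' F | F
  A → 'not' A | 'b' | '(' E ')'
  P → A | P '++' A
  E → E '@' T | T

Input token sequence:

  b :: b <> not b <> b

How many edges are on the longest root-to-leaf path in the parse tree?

[E [T [T [F [P [A b]]]] :: [F [F [F [P [A b]]] <> [P [A not [A b]]]] <> [P [A b]]]]]

7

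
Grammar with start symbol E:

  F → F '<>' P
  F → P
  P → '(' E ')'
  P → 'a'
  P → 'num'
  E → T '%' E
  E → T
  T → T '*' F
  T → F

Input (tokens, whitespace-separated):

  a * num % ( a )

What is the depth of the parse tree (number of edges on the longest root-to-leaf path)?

9

[E [T [T [F [P a]]] * [F [P num]]] % [E [T [F [P ( [E [T [F [P a]]]] )]]]]]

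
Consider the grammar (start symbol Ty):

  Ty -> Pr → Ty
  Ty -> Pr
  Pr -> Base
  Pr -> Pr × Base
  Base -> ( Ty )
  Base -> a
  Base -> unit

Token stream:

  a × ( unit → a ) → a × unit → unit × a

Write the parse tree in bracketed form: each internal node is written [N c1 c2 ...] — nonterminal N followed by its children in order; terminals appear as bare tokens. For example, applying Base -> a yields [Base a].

Ty
Pr → Ty
Pr × Base → Ty
Base × Base → Ty
a × Base → Ty
a × ( Ty ) → Ty
a × ( Pr → Ty ) → Ty
a × ( Base → Ty ) → Ty
a × ( unit → Ty ) → Ty
a × ( unit → Pr ) → Ty
a × ( unit → Base ) → Ty
a × ( unit → a ) → Ty
a × ( unit → a ) → Pr → Ty
a × ( unit → a ) → Pr × Base → Ty
a × ( unit → a ) → Base × Base → Ty
a × ( unit → a ) → a × Base → Ty
a × ( unit → a ) → a × unit → Ty
a × ( unit → a ) → a × unit → Pr
a × ( unit → a ) → a × unit → Pr × Base
a × ( unit → a ) → a × unit → Base × Base
a × ( unit → a ) → a × unit → unit × Base
a × ( unit → a ) → a × unit → unit × a

[Ty [Pr [Pr [Base a]] × [Base ( [Ty [Pr [Base unit]] → [Ty [Pr [Base a]]]] )]] → [Ty [Pr [Pr [Base a]] × [Base unit]] → [Ty [Pr [Pr [Base unit]] × [Base a]]]]]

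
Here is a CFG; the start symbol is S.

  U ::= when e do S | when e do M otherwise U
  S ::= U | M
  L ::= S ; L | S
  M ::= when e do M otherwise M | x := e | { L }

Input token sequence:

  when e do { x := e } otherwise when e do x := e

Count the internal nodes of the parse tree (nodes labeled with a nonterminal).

[S [U when e do [M { [L [S [M x := e]]] }] otherwise [U when e do [S [M x := e]]]]]

9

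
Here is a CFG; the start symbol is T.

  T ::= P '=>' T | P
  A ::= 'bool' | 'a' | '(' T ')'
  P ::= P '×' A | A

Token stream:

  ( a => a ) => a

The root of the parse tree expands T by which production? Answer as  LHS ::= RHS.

[T [P [A ( [T [P [A a]] => [T [P [A a]]]] )]] => [T [P [A a]]]]

T ::= P '=>' T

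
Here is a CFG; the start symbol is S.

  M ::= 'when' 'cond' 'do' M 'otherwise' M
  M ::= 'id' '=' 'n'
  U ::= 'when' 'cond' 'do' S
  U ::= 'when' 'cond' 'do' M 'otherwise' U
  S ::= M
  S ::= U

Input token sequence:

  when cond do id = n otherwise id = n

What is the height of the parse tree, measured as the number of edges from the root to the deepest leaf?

[S [M when cond do [M id = n] otherwise [M id = n]]]

3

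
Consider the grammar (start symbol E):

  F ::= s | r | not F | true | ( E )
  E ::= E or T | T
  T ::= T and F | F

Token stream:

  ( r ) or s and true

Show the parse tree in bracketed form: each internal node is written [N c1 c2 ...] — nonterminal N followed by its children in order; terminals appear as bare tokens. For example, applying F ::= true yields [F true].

E
E or T
T or T
F or T
( E ) or T
( T ) or T
( F ) or T
( r ) or T
( r ) or T and F
( r ) or F and F
( r ) or s and F
( r ) or s and true

[E [E [T [F ( [E [T [F r]]] )]]] or [T [T [F s]] and [F true]]]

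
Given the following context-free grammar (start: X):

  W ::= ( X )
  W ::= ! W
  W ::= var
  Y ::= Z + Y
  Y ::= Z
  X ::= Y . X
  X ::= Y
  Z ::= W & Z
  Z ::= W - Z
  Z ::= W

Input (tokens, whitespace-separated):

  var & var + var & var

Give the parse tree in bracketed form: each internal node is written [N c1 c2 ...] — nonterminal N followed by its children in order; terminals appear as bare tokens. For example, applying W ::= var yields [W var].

[X [Y [Z [W var] & [Z [W var]]] + [Y [Z [W var] & [Z [W var]]]]]]

X
Y
Z + Y
W & Z + Y
var & Z + Y
var & W + Y
var & var + Y
var & var + Z
var & var + W & Z
var & var + var & Z
var & var + var & W
var & var + var & var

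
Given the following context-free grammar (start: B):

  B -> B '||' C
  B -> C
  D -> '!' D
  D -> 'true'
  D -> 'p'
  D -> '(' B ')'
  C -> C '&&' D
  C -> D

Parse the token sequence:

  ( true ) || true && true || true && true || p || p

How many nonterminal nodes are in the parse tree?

[B [B [B [B [B [C [D ( [B [C [D true]]] )]]] || [C [C [D true]] && [D true]]] || [C [C [D true]] && [D true]]] || [C [D p]]] || [C [D p]]]

22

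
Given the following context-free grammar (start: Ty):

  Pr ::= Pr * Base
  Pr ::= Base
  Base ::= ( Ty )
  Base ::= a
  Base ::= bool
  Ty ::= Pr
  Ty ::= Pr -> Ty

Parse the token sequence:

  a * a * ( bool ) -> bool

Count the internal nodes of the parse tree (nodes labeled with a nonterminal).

[Ty [Pr [Pr [Pr [Base a]] * [Base a]] * [Base ( [Ty [Pr [Base bool]]] )]] -> [Ty [Pr [Base bool]]]]

13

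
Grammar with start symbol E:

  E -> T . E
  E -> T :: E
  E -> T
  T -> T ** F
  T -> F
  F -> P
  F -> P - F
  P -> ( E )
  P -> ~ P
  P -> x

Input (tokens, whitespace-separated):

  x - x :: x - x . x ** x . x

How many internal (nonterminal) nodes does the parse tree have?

23

[E [T [F [P x] - [F [P x]]]] :: [E [T [F [P x] - [F [P x]]]] . [E [T [T [F [P x]]] ** [F [P x]]] . [E [T [F [P x]]]]]]]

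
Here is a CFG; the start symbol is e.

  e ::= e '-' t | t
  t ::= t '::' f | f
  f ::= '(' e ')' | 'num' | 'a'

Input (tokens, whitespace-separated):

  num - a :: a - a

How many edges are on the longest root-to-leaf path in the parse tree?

[e [e [e [t [f num]]] - [t [t [f a]] :: [f a]]] - [t [f a]]]

5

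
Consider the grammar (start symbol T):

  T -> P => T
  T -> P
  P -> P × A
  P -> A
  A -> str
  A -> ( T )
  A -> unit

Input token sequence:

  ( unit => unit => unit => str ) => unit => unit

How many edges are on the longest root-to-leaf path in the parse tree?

9

[T [P [A ( [T [P [A unit]] => [T [P [A unit]] => [T [P [A unit]] => [T [P [A str]]]]]] )]] => [T [P [A unit]] => [T [P [A unit]]]]]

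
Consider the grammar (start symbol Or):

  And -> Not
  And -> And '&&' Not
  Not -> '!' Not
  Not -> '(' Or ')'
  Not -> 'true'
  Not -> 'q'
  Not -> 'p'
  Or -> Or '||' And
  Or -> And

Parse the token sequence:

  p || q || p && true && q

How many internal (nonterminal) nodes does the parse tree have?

13

[Or [Or [Or [And [Not p]]] || [And [Not q]]] || [And [And [And [Not p]] && [Not true]] && [Not q]]]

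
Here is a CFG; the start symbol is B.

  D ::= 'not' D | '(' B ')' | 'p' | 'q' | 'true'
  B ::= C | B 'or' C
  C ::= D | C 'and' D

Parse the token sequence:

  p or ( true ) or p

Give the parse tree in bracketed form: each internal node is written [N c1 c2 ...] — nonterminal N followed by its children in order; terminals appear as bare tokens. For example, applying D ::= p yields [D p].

B
B or C
B or C or C
C or C or C
D or C or C
p or C or C
p or D or C
p or ( B ) or C
p or ( C ) or C
p or ( D ) or C
p or ( true ) or C
p or ( true ) or D
p or ( true ) or p

[B [B [B [C [D p]]] or [C [D ( [B [C [D true]]] )]]] or [C [D p]]]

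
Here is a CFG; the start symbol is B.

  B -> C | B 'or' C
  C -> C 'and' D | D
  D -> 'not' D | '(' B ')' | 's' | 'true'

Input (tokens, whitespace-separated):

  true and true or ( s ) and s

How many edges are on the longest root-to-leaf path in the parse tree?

[B [B [C [C [D true]] and [D true]]] or [C [C [D ( [B [C [D s]]] )]] and [D s]]]

7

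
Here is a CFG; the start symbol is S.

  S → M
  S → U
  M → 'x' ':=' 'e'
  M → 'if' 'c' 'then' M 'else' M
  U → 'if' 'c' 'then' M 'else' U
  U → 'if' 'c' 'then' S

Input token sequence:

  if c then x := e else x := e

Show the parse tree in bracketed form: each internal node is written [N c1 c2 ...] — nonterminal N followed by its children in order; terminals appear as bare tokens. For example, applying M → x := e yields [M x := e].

S
M
if c then M else M
if c then x := e else M
if c then x := e else x := e

[S [M if c then [M x := e] else [M x := e]]]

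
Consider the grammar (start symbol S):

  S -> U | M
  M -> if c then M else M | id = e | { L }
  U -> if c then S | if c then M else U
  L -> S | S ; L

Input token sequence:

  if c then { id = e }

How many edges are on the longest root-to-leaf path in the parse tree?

[S [U if c then [S [M { [L [S [M id = e]]] }]]]]

7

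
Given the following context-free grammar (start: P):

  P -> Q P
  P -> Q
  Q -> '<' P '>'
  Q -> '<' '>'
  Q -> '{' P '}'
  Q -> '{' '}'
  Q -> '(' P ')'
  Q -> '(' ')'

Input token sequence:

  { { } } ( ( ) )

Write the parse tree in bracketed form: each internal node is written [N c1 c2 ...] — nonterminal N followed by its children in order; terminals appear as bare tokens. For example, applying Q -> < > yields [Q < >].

P
Q P
{ P } P
{ Q } P
{ { } } P
{ { } } Q
{ { } } ( P )
{ { } } ( Q )
{ { } } ( ( ) )

[P [Q { [P [Q { }]] }] [P [Q ( [P [Q ( )]] )]]]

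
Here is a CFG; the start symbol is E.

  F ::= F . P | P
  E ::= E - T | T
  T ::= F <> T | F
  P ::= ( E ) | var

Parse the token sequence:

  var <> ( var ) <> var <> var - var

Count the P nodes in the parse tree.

6

[E [E [T [F [P var]] <> [T [F [P ( [E [T [F [P var]]]] )]] <> [T [F [P var]] <> [T [F [P var]]]]]]] - [T [F [P var]]]]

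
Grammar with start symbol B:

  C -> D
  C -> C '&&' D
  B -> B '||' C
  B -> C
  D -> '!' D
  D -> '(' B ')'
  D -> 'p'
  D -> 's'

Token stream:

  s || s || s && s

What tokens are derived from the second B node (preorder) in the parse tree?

s || s

[B [B [B [C [D s]]] || [C [D s]]] || [C [C [D s]] && [D s]]]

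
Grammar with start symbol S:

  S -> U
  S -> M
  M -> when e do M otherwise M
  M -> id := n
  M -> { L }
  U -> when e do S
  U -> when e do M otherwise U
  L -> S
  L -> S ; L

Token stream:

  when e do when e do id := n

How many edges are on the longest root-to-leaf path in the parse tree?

[S [U when e do [S [U when e do [S [M id := n]]]]]]

6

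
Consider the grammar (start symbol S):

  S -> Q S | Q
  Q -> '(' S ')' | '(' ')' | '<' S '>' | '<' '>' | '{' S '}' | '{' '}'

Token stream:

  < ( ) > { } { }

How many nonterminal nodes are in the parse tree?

[S [Q < [S [Q ( )]] >] [S [Q { }] [S [Q { }]]]]

8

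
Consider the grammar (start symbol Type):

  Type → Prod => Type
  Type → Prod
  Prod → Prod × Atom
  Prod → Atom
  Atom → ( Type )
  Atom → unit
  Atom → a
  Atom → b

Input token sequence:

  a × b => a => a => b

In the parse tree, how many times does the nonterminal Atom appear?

[Type [Prod [Prod [Atom a]] × [Atom b]] => [Type [Prod [Atom a]] => [Type [Prod [Atom a]] => [Type [Prod [Atom b]]]]]]

5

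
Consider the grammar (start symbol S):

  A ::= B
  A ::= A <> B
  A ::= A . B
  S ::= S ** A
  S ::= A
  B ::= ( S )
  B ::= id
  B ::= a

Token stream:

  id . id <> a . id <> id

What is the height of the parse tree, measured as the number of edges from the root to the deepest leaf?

[S [A [A [A [A [A [B id]] . [B id]] <> [B a]] . [B id]] <> [B id]]]

7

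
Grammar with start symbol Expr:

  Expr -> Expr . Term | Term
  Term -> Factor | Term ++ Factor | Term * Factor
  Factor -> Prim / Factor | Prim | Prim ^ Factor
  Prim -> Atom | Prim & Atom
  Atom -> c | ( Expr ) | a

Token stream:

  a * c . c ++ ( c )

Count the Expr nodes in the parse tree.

3

[Expr [Expr [Term [Term [Factor [Prim [Atom a]]]] * [Factor [Prim [Atom c]]]]] . [Term [Term [Factor [Prim [Atom c]]]] ++ [Factor [Prim [Atom ( [Expr [Term [Factor [Prim [Atom c]]]]] )]]]]]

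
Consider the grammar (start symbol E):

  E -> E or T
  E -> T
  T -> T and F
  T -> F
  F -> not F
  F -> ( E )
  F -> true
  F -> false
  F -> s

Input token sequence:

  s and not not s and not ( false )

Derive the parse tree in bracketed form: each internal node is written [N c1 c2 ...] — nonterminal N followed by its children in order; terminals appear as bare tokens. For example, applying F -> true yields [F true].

E
T
T and F
T and F and F
F and F and F
s and F and F
s and not F and F
s and not not F and F
s and not not s and F
s and not not s and not F
s and not not s and not ( E )
s and not not s and not ( T )
s and not not s and not ( F )
s and not not s and not ( false )

[E [T [T [T [F s]] and [F not [F not [F s]]]] and [F not [F ( [E [T [F false]]] )]]]]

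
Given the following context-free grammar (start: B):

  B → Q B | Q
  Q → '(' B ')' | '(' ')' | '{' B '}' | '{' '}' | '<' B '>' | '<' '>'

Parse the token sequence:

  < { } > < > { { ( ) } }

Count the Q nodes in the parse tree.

[B [Q < [B [Q { }]] >] [B [Q < >] [B [Q { [B [Q { [B [Q ( )]] }]] }]]]]

6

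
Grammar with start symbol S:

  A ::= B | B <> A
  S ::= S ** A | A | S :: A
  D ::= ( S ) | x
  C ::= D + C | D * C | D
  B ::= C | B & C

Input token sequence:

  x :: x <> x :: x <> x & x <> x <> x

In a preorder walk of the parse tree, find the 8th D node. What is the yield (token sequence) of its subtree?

[S [S [S [A [B [C [D x]]]]] :: [A [B [C [D x]]] <> [A [B [C [D x]]]]]] :: [A [B [C [D x]]] <> [A [B [B [C [D x]]] & [C [D x]]] <> [A [B [C [D x]]] <> [A [B [C [D x]]]]]]]]

x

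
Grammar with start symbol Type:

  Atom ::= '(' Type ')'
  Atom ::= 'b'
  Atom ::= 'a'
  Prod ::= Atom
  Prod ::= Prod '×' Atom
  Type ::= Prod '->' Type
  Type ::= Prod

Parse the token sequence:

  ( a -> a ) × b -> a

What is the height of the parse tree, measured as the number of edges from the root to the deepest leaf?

8

[Type [Prod [Prod [Atom ( [Type [Prod [Atom a]] -> [Type [Prod [Atom a]]]] )]] × [Atom b]] -> [Type [Prod [Atom a]]]]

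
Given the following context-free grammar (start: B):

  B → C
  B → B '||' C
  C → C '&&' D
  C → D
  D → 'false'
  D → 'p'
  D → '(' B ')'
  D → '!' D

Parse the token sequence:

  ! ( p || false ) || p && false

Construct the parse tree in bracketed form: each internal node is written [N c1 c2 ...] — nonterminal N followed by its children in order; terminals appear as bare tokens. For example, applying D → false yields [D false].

[B [B [C [D ! [D ( [B [B [C [D p]]] || [C [D false]]] )]]]] || [C [C [D p]] && [D false]]]

B
B || C
C || C
D || C
! D || C
! ( B ) || C
! ( B || C ) || C
! ( C || C ) || C
! ( D || C ) || C
! ( p || C ) || C
! ( p || D ) || C
! ( p || false ) || C
! ( p || false ) || C && D
! ( p || false ) || D && D
! ( p || false ) || p && D
! ( p || false ) || p && false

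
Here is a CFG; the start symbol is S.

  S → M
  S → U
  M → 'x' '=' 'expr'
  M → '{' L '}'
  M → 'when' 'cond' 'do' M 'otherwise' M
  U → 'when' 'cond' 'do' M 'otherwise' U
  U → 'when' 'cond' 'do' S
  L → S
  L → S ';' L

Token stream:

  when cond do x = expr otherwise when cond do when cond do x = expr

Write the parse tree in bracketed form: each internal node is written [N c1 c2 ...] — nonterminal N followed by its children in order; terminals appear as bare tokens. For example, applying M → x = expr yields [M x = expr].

S
U
when cond do M otherwise U
when cond do x = expr otherwise U
when cond do x = expr otherwise when cond do S
when cond do x = expr otherwise when cond do U
when cond do x = expr otherwise when cond do when cond do S
when cond do x = expr otherwise when cond do when cond do M
when cond do x = expr otherwise when cond do when cond do x = expr

[S [U when cond do [M x = expr] otherwise [U when cond do [S [U when cond do [S [M x = expr]]]]]]]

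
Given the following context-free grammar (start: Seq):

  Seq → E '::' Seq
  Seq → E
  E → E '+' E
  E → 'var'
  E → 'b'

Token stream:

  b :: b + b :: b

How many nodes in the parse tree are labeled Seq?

3

[Seq [E b] :: [Seq [E [E b] + [E b]] :: [Seq [E b]]]]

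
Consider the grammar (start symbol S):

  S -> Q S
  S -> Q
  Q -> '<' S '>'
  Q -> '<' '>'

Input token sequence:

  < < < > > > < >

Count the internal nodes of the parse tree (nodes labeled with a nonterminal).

[S [Q < [S [Q < [S [Q < >]] >]] >] [S [Q < >]]]

8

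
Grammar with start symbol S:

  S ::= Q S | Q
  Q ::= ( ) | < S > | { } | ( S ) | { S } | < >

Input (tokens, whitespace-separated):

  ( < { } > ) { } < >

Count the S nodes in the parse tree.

5

[S [Q ( [S [Q < [S [Q { }]] >]] )] [S [Q { }] [S [Q < >]]]]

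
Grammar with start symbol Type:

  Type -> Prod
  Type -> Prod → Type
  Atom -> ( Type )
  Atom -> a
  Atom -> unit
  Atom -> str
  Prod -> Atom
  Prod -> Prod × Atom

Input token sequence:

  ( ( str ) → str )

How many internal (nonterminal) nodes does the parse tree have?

[Type [Prod [Atom ( [Type [Prod [Atom ( [Type [Prod [Atom str]]] )]] → [Type [Prod [Atom str]]]] )]]]

12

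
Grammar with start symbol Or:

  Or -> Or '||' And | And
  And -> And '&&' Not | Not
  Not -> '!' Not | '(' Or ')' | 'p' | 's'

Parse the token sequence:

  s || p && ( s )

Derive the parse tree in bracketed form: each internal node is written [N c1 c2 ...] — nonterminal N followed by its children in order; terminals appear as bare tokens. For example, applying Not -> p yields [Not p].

Or
Or || And
And || And
Not || And
s || And
s || And && Not
s || Not && Not
s || p && Not
s || p && ( Or )
s || p && ( And )
s || p && ( Not )
s || p && ( s )

[Or [Or [And [Not s]]] || [And [And [Not p]] && [Not ( [Or [And [Not s]]] )]]]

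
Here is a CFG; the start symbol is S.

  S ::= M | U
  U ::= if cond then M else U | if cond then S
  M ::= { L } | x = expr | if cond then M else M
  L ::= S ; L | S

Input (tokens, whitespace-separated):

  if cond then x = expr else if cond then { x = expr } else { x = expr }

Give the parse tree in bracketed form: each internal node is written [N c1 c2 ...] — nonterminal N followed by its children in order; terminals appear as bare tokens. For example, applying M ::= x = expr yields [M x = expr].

[S [M if cond then [M x = expr] else [M if cond then [M { [L [S [M x = expr]]] }] else [M { [L [S [M x = expr]]] }]]]]

S
M
if cond then M else M
if cond then x = expr else M
if cond then x = expr else if cond then M else M
if cond then x = expr else if cond then { L } else M
if cond then x = expr else if cond then { S } else M
if cond then x = expr else if cond then { M } else M
if cond then x = expr else if cond then { x = expr } else M
if cond then x = expr else if cond then { x = expr } else { L }
if cond then x = expr else if cond then { x = expr } else { S }
if cond then x = expr else if cond then { x = expr } else { M }
if cond then x = expr else if cond then { x = expr } else { x = expr }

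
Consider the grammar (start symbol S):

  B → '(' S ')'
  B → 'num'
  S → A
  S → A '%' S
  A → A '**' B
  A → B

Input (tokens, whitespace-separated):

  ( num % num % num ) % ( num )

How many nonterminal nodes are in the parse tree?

[S [A [B ( [S [A [B num]] % [S [A [B num]] % [S [A [B num]]]]] )]] % [S [A [B ( [S [A [B num]]] )]]]]

18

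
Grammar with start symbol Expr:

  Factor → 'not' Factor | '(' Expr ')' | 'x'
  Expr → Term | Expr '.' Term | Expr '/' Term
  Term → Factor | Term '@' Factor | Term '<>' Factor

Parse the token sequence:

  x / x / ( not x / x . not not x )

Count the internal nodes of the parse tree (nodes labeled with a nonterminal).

21

[Expr [Expr [Expr [Term [Factor x]]] / [Term [Factor x]]] / [Term [Factor ( [Expr [Expr [Expr [Term [Factor not [Factor x]]]] / [Term [Factor x]]] . [Term [Factor not [Factor not [Factor x]]]]] )]]]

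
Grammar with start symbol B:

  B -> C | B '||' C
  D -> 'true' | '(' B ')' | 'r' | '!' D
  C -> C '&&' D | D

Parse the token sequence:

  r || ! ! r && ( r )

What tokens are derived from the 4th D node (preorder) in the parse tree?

r

[B [B [C [D r]]] || [C [C [D ! [D ! [D r]]]] && [D ( [B [C [D r]]] )]]]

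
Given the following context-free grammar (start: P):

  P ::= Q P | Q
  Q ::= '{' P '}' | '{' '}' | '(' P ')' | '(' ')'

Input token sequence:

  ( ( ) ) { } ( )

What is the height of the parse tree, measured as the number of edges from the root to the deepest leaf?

[P [Q ( [P [Q ( )]] )] [P [Q { }] [P [Q ( )]]]]

4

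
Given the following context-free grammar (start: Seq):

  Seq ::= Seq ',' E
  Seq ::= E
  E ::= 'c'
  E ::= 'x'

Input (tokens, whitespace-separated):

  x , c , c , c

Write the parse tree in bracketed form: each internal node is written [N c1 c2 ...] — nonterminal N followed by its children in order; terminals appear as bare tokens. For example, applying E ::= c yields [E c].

Seq
Seq , E
Seq , E , E
Seq , E , E , E
E , E , E , E
x , E , E , E
x , c , E , E
x , c , c , E
x , c , c , c

[Seq [Seq [Seq [Seq [E x]] , [E c]] , [E c]] , [E c]]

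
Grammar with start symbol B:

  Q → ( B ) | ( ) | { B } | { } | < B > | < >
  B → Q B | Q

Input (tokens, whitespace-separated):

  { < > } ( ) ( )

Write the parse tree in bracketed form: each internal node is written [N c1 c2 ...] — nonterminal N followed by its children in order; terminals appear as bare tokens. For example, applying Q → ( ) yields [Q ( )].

B
Q B
{ B } B
{ Q } B
{ < > } B
{ < > } Q B
{ < > } ( ) B
{ < > } ( ) Q
{ < > } ( ) ( )

[B [Q { [B [Q < >]] }] [B [Q ( )] [B [Q ( )]]]]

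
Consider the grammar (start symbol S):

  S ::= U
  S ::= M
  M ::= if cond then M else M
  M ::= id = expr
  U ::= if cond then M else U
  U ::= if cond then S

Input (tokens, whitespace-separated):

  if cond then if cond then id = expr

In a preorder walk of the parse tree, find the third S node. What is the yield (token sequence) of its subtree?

id = expr

[S [U if cond then [S [U if cond then [S [M id = expr]]]]]]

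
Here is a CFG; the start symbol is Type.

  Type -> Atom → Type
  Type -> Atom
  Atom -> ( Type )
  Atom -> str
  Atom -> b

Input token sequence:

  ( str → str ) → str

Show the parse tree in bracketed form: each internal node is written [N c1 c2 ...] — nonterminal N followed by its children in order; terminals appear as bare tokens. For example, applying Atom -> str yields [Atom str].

[Type [Atom ( [Type [Atom str] → [Type [Atom str]]] )] → [Type [Atom str]]]

Type
Atom → Type
( Type ) → Type
( Atom → Type ) → Type
( str → Type ) → Type
( str → Atom ) → Type
( str → str ) → Type
( str → str ) → Atom
( str → str ) → str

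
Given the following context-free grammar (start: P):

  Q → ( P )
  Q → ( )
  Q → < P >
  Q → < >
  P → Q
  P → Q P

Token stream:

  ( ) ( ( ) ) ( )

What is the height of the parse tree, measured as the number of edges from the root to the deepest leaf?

5

[P [Q ( )] [P [Q ( [P [Q ( )]] )] [P [Q ( )]]]]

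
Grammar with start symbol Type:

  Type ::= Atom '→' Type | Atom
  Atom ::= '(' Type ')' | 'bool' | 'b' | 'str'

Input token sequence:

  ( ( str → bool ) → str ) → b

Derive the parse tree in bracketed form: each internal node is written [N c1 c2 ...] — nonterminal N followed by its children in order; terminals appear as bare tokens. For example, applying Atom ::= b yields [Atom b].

Type
Atom → Type
( Type ) → Type
( Atom → Type ) → Type
( ( Type ) → Type ) → Type
( ( Atom → Type ) → Type ) → Type
( ( str → Type ) → Type ) → Type
( ( str → Atom ) → Type ) → Type
( ( str → bool ) → Type ) → Type
( ( str → bool ) → Atom ) → Type
( ( str → bool ) → str ) → Type
( ( str → bool ) → str ) → Atom
( ( str → bool ) → str ) → b

[Type [Atom ( [Type [Atom ( [Type [Atom str] → [Type [Atom bool]]] )] → [Type [Atom str]]] )] → [Type [Atom b]]]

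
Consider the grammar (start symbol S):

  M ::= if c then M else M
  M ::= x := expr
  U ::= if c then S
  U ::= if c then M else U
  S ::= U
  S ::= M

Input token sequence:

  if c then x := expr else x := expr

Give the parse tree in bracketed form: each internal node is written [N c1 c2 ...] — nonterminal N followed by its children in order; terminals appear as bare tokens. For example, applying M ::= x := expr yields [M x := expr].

S
M
if c then M else M
if c then x := expr else M
if c then x := expr else x := expr

[S [M if c then [M x := expr] else [M x := expr]]]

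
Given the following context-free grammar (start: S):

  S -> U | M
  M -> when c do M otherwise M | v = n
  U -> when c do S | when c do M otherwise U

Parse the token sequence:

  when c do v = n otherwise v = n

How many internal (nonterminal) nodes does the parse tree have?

[S [M when c do [M v = n] otherwise [M v = n]]]

4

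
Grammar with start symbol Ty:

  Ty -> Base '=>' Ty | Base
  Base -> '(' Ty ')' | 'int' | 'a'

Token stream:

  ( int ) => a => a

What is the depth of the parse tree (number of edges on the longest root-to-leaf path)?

4

[Ty [Base ( [Ty [Base int]] )] => [Ty [Base a] => [Ty [Base a]]]]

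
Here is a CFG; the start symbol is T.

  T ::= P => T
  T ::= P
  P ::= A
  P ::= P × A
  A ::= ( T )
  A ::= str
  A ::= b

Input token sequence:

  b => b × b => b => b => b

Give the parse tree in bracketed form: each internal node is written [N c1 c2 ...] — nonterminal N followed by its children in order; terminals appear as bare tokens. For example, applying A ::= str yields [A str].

[T [P [A b]] => [T [P [P [A b]] × [A b]] => [T [P [A b]] => [T [P [A b]] => [T [P [A b]]]]]]]

T
P => T
A => T
b => T
b => P => T
b => P × A => T
b => A × A => T
b => b × A => T
b => b × b => T
b => b × b => P => T
b => b × b => A => T
b => b × b => b => T
b => b × b => b => P => T
b => b × b => b => A => T
b => b × b => b => b => T
b => b × b => b => b => P
b => b × b => b => b => A
b => b × b => b => b => b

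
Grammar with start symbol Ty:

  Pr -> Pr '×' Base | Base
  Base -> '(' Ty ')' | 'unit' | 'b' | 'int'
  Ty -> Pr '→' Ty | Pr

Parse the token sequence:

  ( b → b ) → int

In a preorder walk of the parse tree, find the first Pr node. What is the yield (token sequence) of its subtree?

( b → b )

[Ty [Pr [Base ( [Ty [Pr [Base b]] → [Ty [Pr [Base b]]]] )]] → [Ty [Pr [Base int]]]]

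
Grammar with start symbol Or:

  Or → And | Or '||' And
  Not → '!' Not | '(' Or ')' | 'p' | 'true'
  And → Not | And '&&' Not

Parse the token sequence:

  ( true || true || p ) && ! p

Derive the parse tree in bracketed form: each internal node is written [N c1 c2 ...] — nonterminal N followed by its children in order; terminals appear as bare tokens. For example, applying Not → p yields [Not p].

[Or [And [And [Not ( [Or [Or [Or [And [Not true]]] || [And [Not true]]] || [And [Not p]]] )]] && [Not ! [Not p]]]]

Or
And
And && Not
Not && Not
( Or ) && Not
( Or || And ) && Not
( Or || And || And ) && Not
( And || And || And ) && Not
( Not || And || And ) && Not
( true || And || And ) && Not
( true || Not || And ) && Not
( true || true || And ) && Not
( true || true || Not ) && Not
( true || true || p ) && Not
( true || true || p ) && ! Not
( true || true || p ) && ! p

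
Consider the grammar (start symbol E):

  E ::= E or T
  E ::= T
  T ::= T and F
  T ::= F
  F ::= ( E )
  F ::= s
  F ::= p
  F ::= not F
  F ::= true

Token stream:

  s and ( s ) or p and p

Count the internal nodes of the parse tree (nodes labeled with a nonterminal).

13

[E [E [T [T [F s]] and [F ( [E [T [F s]]] )]]] or [T [T [F p]] and [F p]]]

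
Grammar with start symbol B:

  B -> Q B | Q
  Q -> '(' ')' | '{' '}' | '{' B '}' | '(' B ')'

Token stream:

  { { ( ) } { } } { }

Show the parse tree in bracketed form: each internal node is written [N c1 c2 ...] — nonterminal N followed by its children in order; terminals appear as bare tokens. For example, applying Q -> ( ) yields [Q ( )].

[B [Q { [B [Q { [B [Q ( )]] }] [B [Q { }]]] }] [B [Q { }]]]

B
Q B
{ B } B
{ Q B } B
{ { B } B } B
{ { Q } B } B
{ { ( ) } B } B
{ { ( ) } Q } B
{ { ( ) } { } } B
{ { ( ) } { } } Q
{ { ( ) } { } } { }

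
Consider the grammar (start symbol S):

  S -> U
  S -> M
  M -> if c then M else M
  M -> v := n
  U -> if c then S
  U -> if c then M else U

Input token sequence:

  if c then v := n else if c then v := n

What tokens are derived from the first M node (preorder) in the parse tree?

[S [U if c then [M v := n] else [U if c then [S [M v := n]]]]]

v := n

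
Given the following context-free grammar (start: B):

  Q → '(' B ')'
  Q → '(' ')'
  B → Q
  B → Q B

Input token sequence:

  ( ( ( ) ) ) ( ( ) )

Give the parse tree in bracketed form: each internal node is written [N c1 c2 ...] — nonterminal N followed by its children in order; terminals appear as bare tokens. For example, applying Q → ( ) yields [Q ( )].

[B [Q ( [B [Q ( [B [Q ( )]] )]] )] [B [Q ( [B [Q ( )]] )]]]

B
Q B
( B ) B
( Q ) B
( ( B ) ) B
( ( Q ) ) B
( ( ( ) ) ) B
( ( ( ) ) ) Q
( ( ( ) ) ) ( B )
( ( ( ) ) ) ( Q )
( ( ( ) ) ) ( ( ) )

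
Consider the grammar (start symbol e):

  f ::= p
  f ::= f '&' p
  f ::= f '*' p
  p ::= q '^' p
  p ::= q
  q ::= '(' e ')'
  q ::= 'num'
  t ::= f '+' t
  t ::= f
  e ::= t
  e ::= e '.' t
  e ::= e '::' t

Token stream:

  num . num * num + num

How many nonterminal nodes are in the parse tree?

[e [e [t [f [p [q num]]]]] . [t [f [f [p [q num]]] * [p [q num]]] + [t [f [p [q num]]]]]]

17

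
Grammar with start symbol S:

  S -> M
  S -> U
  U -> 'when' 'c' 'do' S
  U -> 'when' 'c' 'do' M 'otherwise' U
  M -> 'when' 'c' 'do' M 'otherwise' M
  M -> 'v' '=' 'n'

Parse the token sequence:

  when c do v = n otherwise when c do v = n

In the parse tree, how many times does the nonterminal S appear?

[S [U when c do [M v = n] otherwise [U when c do [S [M v = n]]]]]

2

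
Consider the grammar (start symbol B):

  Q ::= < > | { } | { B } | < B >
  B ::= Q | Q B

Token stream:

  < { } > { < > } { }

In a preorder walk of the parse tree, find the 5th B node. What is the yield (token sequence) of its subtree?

{ }

[B [Q < [B [Q { }]] >] [B [Q { [B [Q < >]] }] [B [Q { }]]]]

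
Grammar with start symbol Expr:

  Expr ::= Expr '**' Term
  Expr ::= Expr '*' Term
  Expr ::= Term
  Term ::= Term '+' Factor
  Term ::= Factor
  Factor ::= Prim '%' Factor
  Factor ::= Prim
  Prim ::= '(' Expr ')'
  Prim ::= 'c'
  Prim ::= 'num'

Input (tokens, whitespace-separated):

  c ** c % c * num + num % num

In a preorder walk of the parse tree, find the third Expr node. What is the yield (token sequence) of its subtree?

[Expr [Expr [Expr [Term [Factor [Prim c]]]] ** [Term [Factor [Prim c] % [Factor [Prim c]]]]] * [Term [Term [Factor [Prim num]]] + [Factor [Prim num] % [Factor [Prim num]]]]]

c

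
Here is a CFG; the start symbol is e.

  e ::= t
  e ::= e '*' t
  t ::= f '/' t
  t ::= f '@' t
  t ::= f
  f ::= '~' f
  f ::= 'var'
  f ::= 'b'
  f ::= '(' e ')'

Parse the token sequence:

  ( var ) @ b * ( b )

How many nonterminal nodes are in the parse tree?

[e [e [t [f ( [e [t [f var]]] )] @ [t [f b]]]] * [t [f ( [e [t [f b]]] )]]]

14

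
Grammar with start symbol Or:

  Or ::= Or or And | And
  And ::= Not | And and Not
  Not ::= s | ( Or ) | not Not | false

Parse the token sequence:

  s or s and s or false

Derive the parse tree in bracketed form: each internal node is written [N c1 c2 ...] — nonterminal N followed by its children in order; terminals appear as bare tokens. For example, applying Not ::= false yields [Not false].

Or
Or or And
Or or And or And
And or And or And
Not or And or And
s or And or And
s or And and Not or And
s or Not and Not or And
s or s and Not or And
s or s and s or And
s or s and s or Not
s or s and s or false

[Or [Or [Or [And [Not s]]] or [And [And [Not s]] and [Not s]]] or [And [Not false]]]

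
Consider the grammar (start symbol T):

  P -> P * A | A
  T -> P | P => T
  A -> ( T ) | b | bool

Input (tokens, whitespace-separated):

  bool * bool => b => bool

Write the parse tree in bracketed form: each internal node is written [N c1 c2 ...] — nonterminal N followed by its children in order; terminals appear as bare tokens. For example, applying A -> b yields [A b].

[T [P [P [A bool]] * [A bool]] => [T [P [A b]] => [T [P [A bool]]]]]

T
P => T
P * A => T
A * A => T
bool * A => T
bool * bool => T
bool * bool => P => T
bool * bool => A => T
bool * bool => b => T
bool * bool => b => P
bool * bool => b => A
bool * bool => b => bool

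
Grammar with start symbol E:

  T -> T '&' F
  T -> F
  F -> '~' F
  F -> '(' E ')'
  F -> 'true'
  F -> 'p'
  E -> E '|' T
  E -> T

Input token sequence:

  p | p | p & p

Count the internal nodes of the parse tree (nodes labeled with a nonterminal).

[E [E [E [T [F p]]] | [T [F p]]] | [T [T [F p]] & [F p]]]

11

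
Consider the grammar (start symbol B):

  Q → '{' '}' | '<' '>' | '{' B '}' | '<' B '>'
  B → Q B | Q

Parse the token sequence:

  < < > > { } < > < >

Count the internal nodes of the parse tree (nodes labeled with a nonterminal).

10

[B [Q < [B [Q < >]] >] [B [Q { }] [B [Q < >] [B [Q < >]]]]]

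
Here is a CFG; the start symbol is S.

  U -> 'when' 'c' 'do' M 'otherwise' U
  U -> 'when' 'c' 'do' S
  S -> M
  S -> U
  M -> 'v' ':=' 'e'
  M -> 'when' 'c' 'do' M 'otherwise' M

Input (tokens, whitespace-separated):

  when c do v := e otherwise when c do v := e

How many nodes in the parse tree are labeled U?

2

[S [U when c do [M v := e] otherwise [U when c do [S [M v := e]]]]]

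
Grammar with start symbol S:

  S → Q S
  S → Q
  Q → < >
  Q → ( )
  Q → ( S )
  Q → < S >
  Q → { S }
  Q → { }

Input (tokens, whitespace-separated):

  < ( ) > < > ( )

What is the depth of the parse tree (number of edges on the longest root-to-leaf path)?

4

[S [Q < [S [Q ( )]] >] [S [Q < >] [S [Q ( )]]]]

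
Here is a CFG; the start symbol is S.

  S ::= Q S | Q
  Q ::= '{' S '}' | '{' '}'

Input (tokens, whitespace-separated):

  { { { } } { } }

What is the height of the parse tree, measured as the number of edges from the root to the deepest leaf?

[S [Q { [S [Q { [S [Q { }]] }] [S [Q { }]]] }]]

6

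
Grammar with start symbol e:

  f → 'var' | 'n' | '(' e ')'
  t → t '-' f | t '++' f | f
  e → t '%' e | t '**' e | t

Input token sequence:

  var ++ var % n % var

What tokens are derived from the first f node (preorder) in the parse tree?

[e [t [t [f var]] ++ [f var]] % [e [t [f n]] % [e [t [f var]]]]]

var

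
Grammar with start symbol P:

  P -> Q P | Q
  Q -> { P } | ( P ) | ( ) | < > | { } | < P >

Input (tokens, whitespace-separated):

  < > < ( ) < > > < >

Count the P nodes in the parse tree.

[P [Q < >] [P [Q < [P [Q ( )] [P [Q < >]]] >] [P [Q < >]]]]

5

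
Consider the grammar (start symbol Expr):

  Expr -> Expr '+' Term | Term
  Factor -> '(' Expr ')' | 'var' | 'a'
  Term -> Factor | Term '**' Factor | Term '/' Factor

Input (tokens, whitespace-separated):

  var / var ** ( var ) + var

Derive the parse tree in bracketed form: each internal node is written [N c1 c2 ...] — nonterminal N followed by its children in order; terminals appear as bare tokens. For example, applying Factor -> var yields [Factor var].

[Expr [Expr [Term [Term [Term [Factor var]] / [Factor var]] ** [Factor ( [Expr [Term [Factor var]]] )]]] + [Term [Factor var]]]

Expr
Expr + Term
Term + Term
Term ** Factor + Term
Term / Factor ** Factor + Term
Factor / Factor ** Factor + Term
var / Factor ** Factor + Term
var / var ** Factor + Term
var / var ** ( Expr ) + Term
var / var ** ( Term ) + Term
var / var ** ( Factor ) + Term
var / var ** ( var ) + Term
var / var ** ( var ) + Factor
var / var ** ( var ) + var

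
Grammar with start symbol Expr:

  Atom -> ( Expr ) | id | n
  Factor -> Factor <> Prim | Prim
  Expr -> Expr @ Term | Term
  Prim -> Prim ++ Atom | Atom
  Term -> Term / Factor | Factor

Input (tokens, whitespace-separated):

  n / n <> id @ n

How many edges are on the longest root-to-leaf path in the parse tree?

[Expr [Expr [Term [Term [Factor [Prim [Atom n]]]] / [Factor [Factor [Prim [Atom n]]] <> [Prim [Atom id]]]]] @ [Term [Factor [Prim [Atom n]]]]]

7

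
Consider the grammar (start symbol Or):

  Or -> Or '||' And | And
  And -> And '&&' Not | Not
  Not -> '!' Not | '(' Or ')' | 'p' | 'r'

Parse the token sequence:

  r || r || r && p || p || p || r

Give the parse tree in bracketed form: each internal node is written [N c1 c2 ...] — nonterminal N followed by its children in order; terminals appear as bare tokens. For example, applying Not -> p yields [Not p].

[Or [Or [Or [Or [Or [Or [And [Not r]]] || [And [Not r]]] || [And [And [Not r]] && [Not p]]] || [And [Not p]]] || [And [Not p]]] || [And [Not r]]]

Or
Or || And
Or || And || And
Or || And || And || And
Or || And || And || And || And
Or || And || And || And || And || And
And || And || And || And || And || And
Not || And || And || And || And || And
r || And || And || And || And || And
r || Not || And || And || And || And
r || r || And || And || And || And
r || r || And && Not || And || And || And
r || r || Not && Not || And || And || And
r || r || r && Not || And || And || And
r || r || r && p || And || And || And
r || r || r && p || Not || And || And
r || r || r && p || p || And || And
r || r || r && p || p || Not || And
r || r || r && p || p || p || And
r || r || r && p || p || p || Not
r || r || r && p || p || p || r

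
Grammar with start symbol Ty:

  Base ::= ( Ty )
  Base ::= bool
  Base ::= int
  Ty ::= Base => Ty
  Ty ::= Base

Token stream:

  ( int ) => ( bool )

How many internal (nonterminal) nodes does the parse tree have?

8

[Ty [Base ( [Ty [Base int]] )] => [Ty [Base ( [Ty [Base bool]] )]]]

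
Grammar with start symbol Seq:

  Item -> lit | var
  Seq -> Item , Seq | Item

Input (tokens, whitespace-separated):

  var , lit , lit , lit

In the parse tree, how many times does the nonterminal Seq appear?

[Seq [Item var] , [Seq [Item lit] , [Seq [Item lit] , [Seq [Item lit]]]]]

4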